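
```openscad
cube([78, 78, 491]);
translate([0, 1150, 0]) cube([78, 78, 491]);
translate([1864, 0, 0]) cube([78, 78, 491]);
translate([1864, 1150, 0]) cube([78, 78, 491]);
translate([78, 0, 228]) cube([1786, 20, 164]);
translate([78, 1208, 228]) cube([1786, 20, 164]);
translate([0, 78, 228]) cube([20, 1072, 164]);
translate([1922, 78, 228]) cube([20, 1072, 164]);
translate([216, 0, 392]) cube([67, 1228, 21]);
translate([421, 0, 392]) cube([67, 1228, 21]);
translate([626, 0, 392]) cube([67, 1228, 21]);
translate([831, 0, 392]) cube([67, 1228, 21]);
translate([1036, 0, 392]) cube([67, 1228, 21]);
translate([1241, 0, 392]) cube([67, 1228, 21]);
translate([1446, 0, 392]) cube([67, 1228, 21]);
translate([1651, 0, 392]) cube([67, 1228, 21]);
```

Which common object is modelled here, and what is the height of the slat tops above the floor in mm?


A bed frame. The slat-top height is 413 mm.

Four posts, four rails, and a row of slats — a bed frame. Slats sit on the rails at z = 228 + 164 = 392; with slat thickness 21, the top is 413 mm.


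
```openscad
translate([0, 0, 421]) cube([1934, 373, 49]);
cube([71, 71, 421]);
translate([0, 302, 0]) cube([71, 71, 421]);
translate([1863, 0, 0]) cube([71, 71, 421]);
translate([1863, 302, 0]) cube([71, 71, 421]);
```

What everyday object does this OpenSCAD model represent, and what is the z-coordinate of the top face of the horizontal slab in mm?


A bench. The seat-top height is 470 mm.

A long slab on four corner posts — a bench. The slab sits at z = 421 with thickness 49, so the top is 421 + 49 = 470 mm.


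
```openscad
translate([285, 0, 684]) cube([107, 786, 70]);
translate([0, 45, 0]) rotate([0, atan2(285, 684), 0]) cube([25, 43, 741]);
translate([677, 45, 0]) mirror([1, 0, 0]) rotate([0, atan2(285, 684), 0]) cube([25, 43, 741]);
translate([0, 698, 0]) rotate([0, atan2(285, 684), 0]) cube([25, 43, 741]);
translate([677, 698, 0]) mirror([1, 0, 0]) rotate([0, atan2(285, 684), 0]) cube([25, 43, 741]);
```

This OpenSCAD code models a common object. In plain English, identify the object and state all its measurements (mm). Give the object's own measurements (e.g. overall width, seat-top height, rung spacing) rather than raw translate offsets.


A sawhorse. A 107×786×70 mm beam (x, y, z) sits on two A-frame leg pairs. Each pair is two raked legs of 25×43 mm section (43 mm along y) splaying symmetrically in x. Each leg rises 684 mm vertically over 285 mm of horizontal reach and is 741 mm long along its own axis. Every leg's outer bottom edge rests on the floor and its outer top edge meets a bottom edge of the beam — the left legs (tilting toward +x) meet the beam's −x bottom edge, the right legs (their mirror images, tilting toward −x) meet its +x bottom edge — so the leg tops tuck under the beam, the beam's underside is 684 mm above the floor, and the feet are 677 mm apart outside-to-outside with the beam centred between them. The two leg pairs are set in 45 mm from either end of the beam.


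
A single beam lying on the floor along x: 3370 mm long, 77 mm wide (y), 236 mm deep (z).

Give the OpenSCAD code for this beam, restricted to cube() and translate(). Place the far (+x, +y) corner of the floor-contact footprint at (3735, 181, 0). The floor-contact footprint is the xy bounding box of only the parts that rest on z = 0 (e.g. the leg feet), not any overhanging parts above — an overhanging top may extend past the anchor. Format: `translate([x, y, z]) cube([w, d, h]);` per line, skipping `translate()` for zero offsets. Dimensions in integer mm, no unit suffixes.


translate([365, 104, 0]) cube([3370, 77, 236]);


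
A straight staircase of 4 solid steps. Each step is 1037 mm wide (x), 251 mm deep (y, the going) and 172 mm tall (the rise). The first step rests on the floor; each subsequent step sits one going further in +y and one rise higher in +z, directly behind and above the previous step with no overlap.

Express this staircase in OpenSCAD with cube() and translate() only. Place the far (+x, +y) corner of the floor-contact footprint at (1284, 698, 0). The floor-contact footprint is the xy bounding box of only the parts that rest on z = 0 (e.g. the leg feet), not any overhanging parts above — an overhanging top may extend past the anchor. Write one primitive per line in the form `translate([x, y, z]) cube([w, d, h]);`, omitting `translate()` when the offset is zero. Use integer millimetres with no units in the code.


translate([247, 447, 0]) cube([1037, 251, 172]);
translate([247, 698, 172]) cube([1037, 251, 172]);
translate([247, 949, 344]) cube([1037, 251, 172]);
translate([247, 1200, 516]) cube([1037, 251, 172]);


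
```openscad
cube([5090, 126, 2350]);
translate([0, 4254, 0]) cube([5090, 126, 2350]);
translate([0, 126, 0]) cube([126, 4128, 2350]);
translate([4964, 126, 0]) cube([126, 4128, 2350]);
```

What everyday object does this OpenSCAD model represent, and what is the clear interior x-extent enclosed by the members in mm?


A house (or room) frame. The interior width is 4838 mm.

Four 2350 mm walls enclosing a rectangle with no floor or roof — a room or house frame. Outside width is 5090 mm and wall thickness is 126 mm, so the interior width is 5090 − 2 × 126 = 4838 mm.


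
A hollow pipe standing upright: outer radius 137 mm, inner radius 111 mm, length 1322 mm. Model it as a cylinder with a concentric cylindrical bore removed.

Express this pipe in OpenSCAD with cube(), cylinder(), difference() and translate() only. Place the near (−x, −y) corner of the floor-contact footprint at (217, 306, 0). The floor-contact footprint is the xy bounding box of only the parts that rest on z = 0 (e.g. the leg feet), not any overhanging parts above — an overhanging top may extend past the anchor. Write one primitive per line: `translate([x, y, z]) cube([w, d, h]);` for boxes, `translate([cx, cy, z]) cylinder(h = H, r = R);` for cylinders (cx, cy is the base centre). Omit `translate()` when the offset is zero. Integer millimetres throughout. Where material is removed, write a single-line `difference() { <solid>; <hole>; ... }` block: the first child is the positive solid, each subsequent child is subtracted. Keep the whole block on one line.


difference() { translate([354, 443, 0]) cylinder(h = 1322, r = 137); translate([354, 443, 0]) cylinder(h = 1322, r = 111); }


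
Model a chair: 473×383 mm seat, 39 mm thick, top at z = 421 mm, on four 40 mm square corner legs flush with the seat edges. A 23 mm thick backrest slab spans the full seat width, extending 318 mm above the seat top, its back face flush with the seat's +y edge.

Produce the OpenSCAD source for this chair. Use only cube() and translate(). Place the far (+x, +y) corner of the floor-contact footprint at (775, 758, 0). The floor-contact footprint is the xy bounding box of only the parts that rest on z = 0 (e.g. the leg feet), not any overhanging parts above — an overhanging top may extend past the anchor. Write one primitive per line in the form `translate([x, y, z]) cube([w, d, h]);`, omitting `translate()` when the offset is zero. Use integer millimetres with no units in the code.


// leg_h = 421 - 39 = 382
translate([302, 375, 382]) cube([473, 383, 39]);
translate([302, 375, 0]) cube([40, 40, 382]);
translate([735, 375, 0]) cube([40, 40, 382]);
translate([302, 718, 0]) cube([40, 40, 382]);
translate([735, 718, 0]) cube([40, 40, 382]);
translate([302, 735, 421]) cube([473, 23, 318]);


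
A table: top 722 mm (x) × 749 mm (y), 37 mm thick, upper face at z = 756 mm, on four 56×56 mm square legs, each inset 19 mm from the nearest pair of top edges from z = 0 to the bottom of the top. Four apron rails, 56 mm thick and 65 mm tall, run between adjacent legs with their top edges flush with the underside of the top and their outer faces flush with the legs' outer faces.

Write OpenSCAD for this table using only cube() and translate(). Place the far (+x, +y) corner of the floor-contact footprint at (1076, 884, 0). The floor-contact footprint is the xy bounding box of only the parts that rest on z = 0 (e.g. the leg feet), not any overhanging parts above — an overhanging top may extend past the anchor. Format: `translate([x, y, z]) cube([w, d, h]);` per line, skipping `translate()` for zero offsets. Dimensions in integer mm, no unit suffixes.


translate([373, 154, 719]) cube([722, 749, 37]);
translate([392, 173, 0]) cube([56, 56, 719]);
translate([1020, 173, 0]) cube([56, 56, 719]);
translate([392, 828, 0]) cube([56, 56, 719]);
translate([1020, 828, 0]) cube([56, 56, 719]);
translate([448, 173, 654]) cube([572, 56, 65]);
translate([448, 828, 654]) cube([572, 56, 65]);
translate([392, 229, 654]) cube([56, 599, 65]);
translate([1020, 229, 654]) cube([56, 599, 65]);


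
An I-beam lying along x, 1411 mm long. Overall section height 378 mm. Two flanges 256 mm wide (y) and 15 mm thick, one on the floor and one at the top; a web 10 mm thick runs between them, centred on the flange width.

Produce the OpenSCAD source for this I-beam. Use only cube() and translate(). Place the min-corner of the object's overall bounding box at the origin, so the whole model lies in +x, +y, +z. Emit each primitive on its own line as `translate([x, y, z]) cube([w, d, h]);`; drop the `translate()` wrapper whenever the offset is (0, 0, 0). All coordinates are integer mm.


cube([1411, 256, 15]);
translate([0, 123, 15]) cube([1411, 10, 348]);
translate([0, 0, 363]) cube([1411, 256, 15]);


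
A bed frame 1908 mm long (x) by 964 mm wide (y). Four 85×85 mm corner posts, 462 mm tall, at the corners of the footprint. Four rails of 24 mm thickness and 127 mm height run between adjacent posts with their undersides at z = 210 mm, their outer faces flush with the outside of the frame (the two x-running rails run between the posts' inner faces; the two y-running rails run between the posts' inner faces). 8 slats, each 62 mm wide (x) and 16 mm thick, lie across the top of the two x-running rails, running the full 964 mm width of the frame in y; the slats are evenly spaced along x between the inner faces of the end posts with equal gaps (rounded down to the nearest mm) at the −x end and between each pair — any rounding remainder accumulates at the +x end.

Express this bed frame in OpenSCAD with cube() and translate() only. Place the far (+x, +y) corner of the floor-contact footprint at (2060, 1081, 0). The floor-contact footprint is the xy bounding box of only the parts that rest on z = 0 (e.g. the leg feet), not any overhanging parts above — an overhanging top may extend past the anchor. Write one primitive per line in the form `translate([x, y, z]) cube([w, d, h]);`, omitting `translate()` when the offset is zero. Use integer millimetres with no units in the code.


translate([152, 117, 0]) cube([85, 85, 462]);
translate([152, 996, 0]) cube([85, 85, 462]);
translate([1975, 117, 0]) cube([85, 85, 462]);
translate([1975, 996, 0]) cube([85, 85, 462]);
translate([237, 117, 210]) cube([1738, 24, 127]);
translate([237, 1057, 210]) cube([1738, 24, 127]);
translate([152, 202, 210]) cube([24, 794, 127]);
translate([2036, 202, 210]) cube([24, 794, 127]);
translate([375, 117, 337]) cube([62, 964, 16]);
translate([575, 117, 337]) cube([62, 964, 16]);
translate([775, 117, 337]) cube([62, 964, 16]);
translate([975, 117, 337]) cube([62, 964, 16]);
translate([1175, 117, 337]) cube([62, 964, 16]);
translate([1375, 117, 337]) cube([62, 964, 16]);
translate([1575, 117, 337]) cube([62, 964, 16]);
translate([1775, 117, 337]) cube([62, 964, 16]);


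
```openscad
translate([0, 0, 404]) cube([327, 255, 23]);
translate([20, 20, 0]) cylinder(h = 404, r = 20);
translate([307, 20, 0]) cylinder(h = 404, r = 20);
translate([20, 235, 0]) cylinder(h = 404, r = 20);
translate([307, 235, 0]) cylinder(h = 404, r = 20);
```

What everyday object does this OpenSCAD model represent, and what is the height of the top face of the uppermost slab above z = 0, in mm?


A stool. The seat height is 427 mm.

A 327×255×23 slab at z = 404 on four corner cylinders — a stool. The seat top is 404 + 23 = 427 mm.


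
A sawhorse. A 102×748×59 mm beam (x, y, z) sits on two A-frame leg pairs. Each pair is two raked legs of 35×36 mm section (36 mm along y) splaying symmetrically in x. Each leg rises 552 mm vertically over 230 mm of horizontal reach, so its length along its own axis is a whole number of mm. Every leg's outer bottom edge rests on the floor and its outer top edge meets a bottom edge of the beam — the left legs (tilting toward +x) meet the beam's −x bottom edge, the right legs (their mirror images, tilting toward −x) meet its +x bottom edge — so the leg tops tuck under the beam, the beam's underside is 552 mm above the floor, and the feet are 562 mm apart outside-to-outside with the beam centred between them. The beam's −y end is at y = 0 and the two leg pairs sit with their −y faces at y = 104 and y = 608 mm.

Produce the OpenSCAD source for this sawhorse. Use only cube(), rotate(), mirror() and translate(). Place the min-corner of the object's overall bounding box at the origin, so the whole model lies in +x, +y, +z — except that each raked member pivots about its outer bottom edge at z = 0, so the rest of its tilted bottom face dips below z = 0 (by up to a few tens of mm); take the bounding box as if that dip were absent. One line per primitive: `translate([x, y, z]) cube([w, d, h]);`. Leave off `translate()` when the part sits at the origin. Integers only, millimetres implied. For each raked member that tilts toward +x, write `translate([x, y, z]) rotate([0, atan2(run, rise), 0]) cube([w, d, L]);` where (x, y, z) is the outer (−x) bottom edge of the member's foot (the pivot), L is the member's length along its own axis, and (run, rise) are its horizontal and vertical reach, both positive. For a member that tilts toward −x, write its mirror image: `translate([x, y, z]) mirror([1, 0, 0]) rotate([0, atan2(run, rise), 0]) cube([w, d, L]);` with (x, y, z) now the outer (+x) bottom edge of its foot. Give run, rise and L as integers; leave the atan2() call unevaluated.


translate([230, 0, 552]) cube([102, 748, 59]);
translate([0, 104, 0]) rotate([0, atan2(230, 552), 0]) cube([35, 36, 598]);
translate([562, 104, 0]) mirror([1, 0, 0]) rotate([0, atan2(230, 552), 0]) cube([35, 36, 598]);
translate([0, 608, 0]) rotate([0, atan2(230, 552), 0]) cube([35, 36, 598]);
translate([562, 608, 0]) mirror([1, 0, 0]) rotate([0, atan2(230, 552), 0]) cube([35, 36, 598]);


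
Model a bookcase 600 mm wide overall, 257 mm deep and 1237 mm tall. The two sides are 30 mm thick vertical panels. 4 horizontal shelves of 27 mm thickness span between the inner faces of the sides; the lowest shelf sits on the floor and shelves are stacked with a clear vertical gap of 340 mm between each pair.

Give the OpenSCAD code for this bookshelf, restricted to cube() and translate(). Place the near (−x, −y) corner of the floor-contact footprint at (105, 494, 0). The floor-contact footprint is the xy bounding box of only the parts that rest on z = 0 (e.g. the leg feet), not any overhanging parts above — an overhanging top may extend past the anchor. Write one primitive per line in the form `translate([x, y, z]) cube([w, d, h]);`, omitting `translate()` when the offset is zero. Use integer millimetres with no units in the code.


translate([105, 494, 0]) cube([30, 257, 1237]);
translate([675, 494, 0]) cube([30, 257, 1237]);
translate([135, 494, 0]) cube([540, 257, 27]);
translate([135, 494, 367]) cube([540, 257, 27]);
translate([135, 494, 734]) cube([540, 257, 27]);
translate([135, 494, 1101]) cube([540, 257, 27]);


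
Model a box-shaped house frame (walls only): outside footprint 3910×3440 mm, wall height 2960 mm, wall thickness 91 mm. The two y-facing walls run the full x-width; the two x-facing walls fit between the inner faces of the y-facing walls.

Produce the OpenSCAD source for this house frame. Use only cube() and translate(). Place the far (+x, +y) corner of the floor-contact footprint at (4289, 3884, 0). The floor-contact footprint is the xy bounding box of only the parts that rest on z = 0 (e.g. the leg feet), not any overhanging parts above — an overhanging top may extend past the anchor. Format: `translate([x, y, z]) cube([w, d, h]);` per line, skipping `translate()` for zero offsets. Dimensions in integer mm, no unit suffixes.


translate([379, 444, 0]) cube([3910, 91, 2960]);
translate([379, 3793, 0]) cube([3910, 91, 2960]);
translate([379, 535, 0]) cube([91, 3258, 2960]);
translate([4198, 535, 0]) cube([91, 3258, 2960]);


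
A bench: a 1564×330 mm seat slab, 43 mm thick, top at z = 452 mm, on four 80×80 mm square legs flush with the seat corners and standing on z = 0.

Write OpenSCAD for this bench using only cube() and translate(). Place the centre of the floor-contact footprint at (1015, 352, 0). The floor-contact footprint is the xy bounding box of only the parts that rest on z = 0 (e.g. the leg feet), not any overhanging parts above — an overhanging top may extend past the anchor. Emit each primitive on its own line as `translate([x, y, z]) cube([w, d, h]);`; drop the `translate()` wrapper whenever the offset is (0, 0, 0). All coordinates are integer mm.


translate([233, 187, 409]) cube([1564, 330, 43]);
translate([233, 187, 0]) cube([80, 80, 409]);
translate([233, 437, 0]) cube([80, 80, 409]);
translate([1717, 187, 0]) cube([80, 80, 409]);
translate([1717, 437, 0]) cube([80, 80, 409]);


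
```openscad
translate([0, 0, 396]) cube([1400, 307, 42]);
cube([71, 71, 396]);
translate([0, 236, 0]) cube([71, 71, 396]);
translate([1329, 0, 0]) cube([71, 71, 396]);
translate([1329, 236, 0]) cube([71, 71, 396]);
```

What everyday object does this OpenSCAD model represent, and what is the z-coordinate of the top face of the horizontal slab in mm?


A bench. The seat-top height is 438 mm.

A long slab on four corner posts — a bench. The slab sits at z = 396 with thickness 42, so the top is 396 + 42 = 438 mm.


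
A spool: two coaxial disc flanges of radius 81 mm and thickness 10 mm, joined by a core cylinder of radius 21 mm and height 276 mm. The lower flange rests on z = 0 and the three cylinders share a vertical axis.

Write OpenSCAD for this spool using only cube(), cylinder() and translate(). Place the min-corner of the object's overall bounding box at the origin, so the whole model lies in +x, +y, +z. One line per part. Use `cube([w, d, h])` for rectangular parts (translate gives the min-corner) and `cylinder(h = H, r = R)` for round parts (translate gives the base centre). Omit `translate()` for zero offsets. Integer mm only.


translate([81, 81, 0]) cylinder(h = 10, r = 81);
translate([81, 81, 10]) cylinder(h = 276, r = 21);
translate([81, 81, 286]) cylinder(h = 10, r = 81);


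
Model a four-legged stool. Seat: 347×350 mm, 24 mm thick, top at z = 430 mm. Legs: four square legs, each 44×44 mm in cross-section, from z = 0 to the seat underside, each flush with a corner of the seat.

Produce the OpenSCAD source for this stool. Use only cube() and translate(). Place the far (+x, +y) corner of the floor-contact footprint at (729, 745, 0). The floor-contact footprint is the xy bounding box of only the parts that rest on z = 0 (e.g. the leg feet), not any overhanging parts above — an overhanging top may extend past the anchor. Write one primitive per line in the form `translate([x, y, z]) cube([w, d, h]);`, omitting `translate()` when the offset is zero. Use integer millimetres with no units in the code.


translate([382, 395, 406]) cube([347, 350, 24]);
translate([382, 395, 0]) cube([44, 44, 406]);
translate([685, 395, 0]) cube([44, 44, 406]);
translate([382, 701, 0]) cube([44, 44, 406]);
translate([685, 701, 0]) cube([44, 44, 406]);


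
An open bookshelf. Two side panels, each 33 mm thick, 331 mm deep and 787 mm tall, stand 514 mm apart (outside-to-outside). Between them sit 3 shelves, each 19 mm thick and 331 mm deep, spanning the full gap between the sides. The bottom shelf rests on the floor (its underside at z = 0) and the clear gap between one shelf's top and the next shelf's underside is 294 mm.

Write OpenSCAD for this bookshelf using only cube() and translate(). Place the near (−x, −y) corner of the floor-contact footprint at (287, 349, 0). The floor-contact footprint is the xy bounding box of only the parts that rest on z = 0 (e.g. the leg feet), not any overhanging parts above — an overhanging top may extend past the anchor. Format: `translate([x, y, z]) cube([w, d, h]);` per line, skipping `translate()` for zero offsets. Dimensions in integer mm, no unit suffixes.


translate([287, 349, 0]) cube([33, 331, 787]);
translate([768, 349, 0]) cube([33, 331, 787]);
translate([320, 349, 0]) cube([448, 331, 19]);
translate([320, 349, 313]) cube([448, 331, 19]);
translate([320, 349, 626]) cube([448, 331, 19]);


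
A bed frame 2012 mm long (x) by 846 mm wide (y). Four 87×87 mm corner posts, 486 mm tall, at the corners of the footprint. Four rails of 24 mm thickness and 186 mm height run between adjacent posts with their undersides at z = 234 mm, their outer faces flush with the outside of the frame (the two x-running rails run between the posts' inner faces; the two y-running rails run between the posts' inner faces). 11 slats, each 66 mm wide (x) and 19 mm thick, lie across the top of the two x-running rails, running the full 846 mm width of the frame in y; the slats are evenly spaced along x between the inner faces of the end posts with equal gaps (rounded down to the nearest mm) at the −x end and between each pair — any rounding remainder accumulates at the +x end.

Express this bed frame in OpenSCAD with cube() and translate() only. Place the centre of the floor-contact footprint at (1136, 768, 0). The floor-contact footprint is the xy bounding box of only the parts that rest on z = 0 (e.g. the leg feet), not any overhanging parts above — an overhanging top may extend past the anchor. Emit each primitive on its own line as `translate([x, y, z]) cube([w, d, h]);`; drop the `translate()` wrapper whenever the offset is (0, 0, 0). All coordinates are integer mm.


// slat z = rail_z + rail_h = 234 + 186 = 420
// slat gap = ⌊(1838 − 11·66) / 12⌋ = 92
translate([130, 345, 0]) cube([87, 87, 486]);
translate([130, 1104, 0]) cube([87, 87, 486]);
translate([2055, 345, 0]) cube([87, 87, 486]);
translate([2055, 1104, 0]) cube([87, 87, 486]);
translate([217, 345, 234]) cube([1838, 24, 186]);
translate([217, 1167, 234]) cube([1838, 24, 186]);
translate([130, 432, 234]) cube([24, 672, 186]);
translate([2118, 432, 234]) cube([24, 672, 186]);
translate([309, 345, 420]) cube([66, 846, 19]);
translate([467, 345, 420]) cube([66, 846, 19]);
translate([625, 345, 420]) cube([66, 846, 19]);
translate([783, 345, 420]) cube([66, 846, 19]);
translate([941, 345, 420]) cube([66, 846, 19]);
translate([1099, 345, 420]) cube([66, 846, 19]);
translate([1257, 345, 420]) cube([66, 846, 19]);
translate([1415, 345, 420]) cube([66, 846, 19]);
translate([1573, 345, 420]) cube([66, 846, 19]);
translate([1731, 345, 420]) cube([66, 846, 19]);
translate([1889, 345, 420]) cube([66, 846, 19]);


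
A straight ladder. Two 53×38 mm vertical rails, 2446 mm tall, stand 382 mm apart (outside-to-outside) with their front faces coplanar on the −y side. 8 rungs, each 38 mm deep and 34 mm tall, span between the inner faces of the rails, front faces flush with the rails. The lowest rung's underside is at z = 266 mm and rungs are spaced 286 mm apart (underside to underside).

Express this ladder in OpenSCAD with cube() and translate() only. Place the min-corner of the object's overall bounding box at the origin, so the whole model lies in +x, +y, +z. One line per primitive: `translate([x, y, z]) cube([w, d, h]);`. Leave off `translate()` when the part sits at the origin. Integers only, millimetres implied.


cube([53, 38, 2446]);
translate([329, 0, 0]) cube([53, 38, 2446]);
translate([53, 0, 266]) cube([276, 38, 34]);
translate([53, 0, 552]) cube([276, 38, 34]);
translate([53, 0, 838]) cube([276, 38, 34]);
translate([53, 0, 1124]) cube([276, 38, 34]);
translate([53, 0, 1410]) cube([276, 38, 34]);
translate([53, 0, 1696]) cube([276, 38, 34]);
translate([53, 0, 1982]) cube([276, 38, 34]);
translate([53, 0, 2268]) cube([276, 38, 34]);


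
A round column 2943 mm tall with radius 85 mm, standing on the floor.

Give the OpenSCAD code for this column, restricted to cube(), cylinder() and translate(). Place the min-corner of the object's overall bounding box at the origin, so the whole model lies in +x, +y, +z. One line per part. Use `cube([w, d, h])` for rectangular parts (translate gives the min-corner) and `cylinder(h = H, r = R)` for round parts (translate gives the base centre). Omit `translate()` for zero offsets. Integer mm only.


translate([85, 85, 0]) cylinder(h = 2943, r = 85);


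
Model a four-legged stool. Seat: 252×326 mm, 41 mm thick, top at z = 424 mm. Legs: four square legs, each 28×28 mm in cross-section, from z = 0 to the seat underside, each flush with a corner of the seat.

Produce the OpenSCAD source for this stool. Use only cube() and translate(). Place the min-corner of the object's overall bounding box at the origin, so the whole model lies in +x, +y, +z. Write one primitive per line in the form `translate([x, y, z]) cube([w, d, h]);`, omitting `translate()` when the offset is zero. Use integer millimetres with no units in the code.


translate([0, 0, 383]) cube([252, 326, 41]);
cube([28, 28, 383]);
translate([224, 0, 0]) cube([28, 28, 383]);
translate([0, 298, 0]) cube([28, 28, 383]);
translate([224, 298, 0]) cube([28, 28, 383]);


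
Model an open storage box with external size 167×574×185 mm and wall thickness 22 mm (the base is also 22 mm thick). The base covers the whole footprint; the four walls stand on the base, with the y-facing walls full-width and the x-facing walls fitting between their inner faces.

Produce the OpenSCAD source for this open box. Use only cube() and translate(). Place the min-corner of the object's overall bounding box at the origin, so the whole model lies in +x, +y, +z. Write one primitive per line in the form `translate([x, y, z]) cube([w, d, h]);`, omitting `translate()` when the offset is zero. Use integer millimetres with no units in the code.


cube([167, 574, 22]);
translate([0, 0, 22]) cube([167, 22, 163]);
translate([0, 552, 22]) cube([167, 22, 163]);
translate([0, 22, 22]) cube([22, 530, 163]);
translate([145, 22, 22]) cube([22, 530, 163]);


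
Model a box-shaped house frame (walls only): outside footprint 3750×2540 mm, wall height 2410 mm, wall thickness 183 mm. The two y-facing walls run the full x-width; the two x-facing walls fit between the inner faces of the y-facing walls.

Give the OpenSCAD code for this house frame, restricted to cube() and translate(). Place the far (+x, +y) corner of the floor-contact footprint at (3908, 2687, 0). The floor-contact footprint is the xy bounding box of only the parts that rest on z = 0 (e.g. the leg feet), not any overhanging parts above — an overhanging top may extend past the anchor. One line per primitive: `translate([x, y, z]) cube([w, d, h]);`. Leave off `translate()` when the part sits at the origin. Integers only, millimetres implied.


translate([158, 147, 0]) cube([3750, 183, 2410]);
translate([158, 2504, 0]) cube([3750, 183, 2410]);
translate([158, 330, 0]) cube([183, 2174, 2410]);
translate([3725, 330, 0]) cube([183, 2174, 2410]);


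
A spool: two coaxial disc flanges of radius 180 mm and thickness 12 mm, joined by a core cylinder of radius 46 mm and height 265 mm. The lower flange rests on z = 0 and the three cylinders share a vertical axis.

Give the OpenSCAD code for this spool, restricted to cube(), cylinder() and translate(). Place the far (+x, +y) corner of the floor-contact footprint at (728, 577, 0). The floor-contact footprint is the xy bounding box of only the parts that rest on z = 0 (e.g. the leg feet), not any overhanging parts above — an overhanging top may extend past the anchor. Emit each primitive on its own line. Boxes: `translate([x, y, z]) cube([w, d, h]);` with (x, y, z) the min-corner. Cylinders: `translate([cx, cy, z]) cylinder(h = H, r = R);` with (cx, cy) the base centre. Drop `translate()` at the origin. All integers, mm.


translate([548, 397, 0]) cylinder(h = 12, r = 180);
translate([548, 397, 12]) cylinder(h = 265, r = 46);
translate([548, 397, 277]) cylinder(h = 12, r = 180);


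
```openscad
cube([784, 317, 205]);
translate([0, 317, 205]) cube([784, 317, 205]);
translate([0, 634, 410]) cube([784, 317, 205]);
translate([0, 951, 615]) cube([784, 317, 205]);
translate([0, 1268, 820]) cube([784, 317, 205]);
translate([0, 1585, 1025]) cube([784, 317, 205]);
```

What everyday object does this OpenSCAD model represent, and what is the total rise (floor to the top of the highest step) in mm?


A staircase. The total rise is 1230 mm.

6 identical blocks, each offset up and back from the previous — a staircase. Each step is 205 mm tall and there are 6 of them, so the total rise is 6 × 205 = 1230 mm.


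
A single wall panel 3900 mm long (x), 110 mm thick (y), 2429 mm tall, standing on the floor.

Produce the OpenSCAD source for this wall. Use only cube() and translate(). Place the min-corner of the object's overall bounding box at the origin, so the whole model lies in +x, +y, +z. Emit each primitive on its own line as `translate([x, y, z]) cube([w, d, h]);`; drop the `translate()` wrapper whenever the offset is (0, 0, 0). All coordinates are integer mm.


cube([3900, 110, 2429]);


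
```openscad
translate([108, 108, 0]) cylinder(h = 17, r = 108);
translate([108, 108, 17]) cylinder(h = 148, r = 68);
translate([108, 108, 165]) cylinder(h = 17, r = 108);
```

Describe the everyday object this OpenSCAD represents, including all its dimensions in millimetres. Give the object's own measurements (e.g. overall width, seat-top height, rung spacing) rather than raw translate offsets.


A spool: two coaxial disc flanges of radius 108 mm and thickness 17 mm, joined by a core cylinder of radius 68 mm and height 148 mm. The lower flange rests on z = 0 and the three cylinders share a vertical axis.


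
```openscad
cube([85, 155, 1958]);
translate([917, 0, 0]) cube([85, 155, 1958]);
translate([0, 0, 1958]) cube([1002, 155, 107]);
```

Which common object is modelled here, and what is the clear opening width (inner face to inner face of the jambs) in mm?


A door frame. The clear opening width is 832 mm.

Two 1958 mm tall posts with a header on top — a door frame. The left jamb is 85 mm wide at x = 0; the right jamb starts at x = 917. The clear opening is 917 − 85 = 832 mm.


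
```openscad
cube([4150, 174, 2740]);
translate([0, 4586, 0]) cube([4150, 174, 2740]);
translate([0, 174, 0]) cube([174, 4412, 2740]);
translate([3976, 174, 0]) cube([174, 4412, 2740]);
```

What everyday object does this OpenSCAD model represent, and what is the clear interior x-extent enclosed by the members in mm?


A house (or room) frame. The interior width is 3802 mm.

Four 2740 mm walls enclosing a rectangle with no floor or roof — a room or house frame. Outside width is 4150 mm and wall thickness is 174 mm, so the interior width is 4150 − 2 × 174 = 3802 mm.


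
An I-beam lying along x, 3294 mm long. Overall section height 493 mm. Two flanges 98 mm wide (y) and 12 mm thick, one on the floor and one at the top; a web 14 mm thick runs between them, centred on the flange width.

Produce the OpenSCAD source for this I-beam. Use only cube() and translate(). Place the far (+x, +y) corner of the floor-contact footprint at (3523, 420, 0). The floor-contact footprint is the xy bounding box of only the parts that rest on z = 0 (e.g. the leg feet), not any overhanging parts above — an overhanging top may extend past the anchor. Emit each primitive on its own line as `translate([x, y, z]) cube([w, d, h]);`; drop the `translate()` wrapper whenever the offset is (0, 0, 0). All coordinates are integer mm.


translate([229, 322, 0]) cube([3294, 98, 12]);
translate([229, 364, 12]) cube([3294, 14, 469]);
translate([229, 322, 481]) cube([3294, 98, 12]);


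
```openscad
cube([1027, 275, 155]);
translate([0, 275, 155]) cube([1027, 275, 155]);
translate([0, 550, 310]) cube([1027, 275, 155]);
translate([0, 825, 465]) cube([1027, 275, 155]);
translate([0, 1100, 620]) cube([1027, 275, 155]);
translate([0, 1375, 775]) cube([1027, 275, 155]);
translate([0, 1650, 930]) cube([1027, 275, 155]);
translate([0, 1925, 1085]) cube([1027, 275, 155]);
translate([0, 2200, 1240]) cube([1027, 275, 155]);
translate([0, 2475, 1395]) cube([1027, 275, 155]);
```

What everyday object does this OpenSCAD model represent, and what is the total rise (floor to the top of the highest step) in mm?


A staircase. The total rise is 1550 mm.

10 identical blocks, each offset up and back from the previous — a staircase. Each step is 155 mm tall and there are 10 of them, so the total rise is 10 × 155 = 1550 mm.


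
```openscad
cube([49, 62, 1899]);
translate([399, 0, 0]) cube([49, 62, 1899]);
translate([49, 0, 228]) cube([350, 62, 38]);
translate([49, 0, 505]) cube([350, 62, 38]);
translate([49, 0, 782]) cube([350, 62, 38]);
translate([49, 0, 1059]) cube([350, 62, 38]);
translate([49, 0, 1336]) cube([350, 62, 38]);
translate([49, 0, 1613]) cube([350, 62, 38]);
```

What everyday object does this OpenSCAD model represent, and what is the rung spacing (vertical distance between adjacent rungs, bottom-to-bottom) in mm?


A ladder. The rung spacing is 277 mm.

Two tall 49×62 posts with 6 short bars between them — a ladder. Adjacent rungs sit at z = 228 and z = 505, so the spacing is 505 − 228 = 277 mm.


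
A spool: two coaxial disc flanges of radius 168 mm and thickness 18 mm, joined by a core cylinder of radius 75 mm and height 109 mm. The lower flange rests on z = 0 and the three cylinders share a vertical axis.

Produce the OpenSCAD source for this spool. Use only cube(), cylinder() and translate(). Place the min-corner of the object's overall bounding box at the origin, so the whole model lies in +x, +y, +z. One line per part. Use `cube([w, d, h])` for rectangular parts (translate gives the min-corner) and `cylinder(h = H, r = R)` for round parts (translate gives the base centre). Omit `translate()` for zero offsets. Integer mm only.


translate([168, 168, 0]) cylinder(h = 18, r = 168);
translate([168, 168, 18]) cylinder(h = 109, r = 75);
translate([168, 168, 127]) cylinder(h = 18, r = 168);


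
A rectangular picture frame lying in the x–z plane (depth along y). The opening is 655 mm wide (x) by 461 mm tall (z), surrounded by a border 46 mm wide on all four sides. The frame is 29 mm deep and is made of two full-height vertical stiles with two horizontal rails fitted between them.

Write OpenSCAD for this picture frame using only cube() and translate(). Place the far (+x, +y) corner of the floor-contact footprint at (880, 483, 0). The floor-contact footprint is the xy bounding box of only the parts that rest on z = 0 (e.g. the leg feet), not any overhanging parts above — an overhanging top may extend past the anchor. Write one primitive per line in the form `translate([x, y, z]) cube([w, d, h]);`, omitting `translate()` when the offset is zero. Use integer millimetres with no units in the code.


translate([133, 454, 0]) cube([46, 29, 553]);
translate([834, 454, 0]) cube([46, 29, 553]);
translate([179, 454, 0]) cube([655, 29, 46]);
translate([179, 454, 507]) cube([655, 29, 46]);


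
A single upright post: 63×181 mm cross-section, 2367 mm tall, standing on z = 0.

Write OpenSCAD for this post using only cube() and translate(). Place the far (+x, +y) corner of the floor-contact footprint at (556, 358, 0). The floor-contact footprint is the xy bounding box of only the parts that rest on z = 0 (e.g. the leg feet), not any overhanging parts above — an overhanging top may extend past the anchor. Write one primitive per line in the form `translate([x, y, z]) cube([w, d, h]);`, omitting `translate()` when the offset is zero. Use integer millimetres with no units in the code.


translate([493, 177, 0]) cube([63, 181, 2367]);


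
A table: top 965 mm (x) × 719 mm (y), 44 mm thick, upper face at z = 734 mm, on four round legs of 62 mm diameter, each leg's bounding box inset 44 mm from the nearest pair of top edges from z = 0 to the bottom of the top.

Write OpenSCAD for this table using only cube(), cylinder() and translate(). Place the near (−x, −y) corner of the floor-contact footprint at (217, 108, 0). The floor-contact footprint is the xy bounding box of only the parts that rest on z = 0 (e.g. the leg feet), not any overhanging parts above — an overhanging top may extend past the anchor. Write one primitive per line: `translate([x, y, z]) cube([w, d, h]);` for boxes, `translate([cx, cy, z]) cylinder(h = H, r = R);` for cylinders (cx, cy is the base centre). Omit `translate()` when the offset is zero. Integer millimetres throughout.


translate([173, 64, 690]) cube([965, 719, 44]);
translate([248, 139, 0]) cylinder(h = 690, r = 31);
translate([1063, 139, 0]) cylinder(h = 690, r = 31);
translate([248, 708, 0]) cylinder(h = 690, r = 31);
translate([1063, 708, 0]) cylinder(h = 690, r = 31);


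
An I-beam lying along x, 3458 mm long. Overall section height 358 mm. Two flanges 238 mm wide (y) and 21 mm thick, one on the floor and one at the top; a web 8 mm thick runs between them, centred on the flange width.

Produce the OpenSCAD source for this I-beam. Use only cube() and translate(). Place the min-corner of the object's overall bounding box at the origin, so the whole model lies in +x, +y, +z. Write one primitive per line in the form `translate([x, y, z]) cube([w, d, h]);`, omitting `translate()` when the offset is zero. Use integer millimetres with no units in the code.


cube([3458, 238, 21]);
translate([0, 115, 21]) cube([3458, 8, 316]);
translate([0, 0, 337]) cube([3458, 238, 21]);


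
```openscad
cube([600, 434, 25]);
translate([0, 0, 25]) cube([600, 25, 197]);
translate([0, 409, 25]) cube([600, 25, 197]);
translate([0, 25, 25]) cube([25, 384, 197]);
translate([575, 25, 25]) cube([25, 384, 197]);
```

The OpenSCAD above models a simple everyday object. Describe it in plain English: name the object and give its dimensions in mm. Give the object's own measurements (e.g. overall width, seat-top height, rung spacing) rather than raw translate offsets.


An open-topped rectangular box: outside dimensions 600×434×222 mm, with a uniform wall and base thickness of 25 mm. The base is a full 600×434 slab on the floor; four walls sit on top of the base. The front and back walls (the −y and +y sides) span the full width; the two side walls fit between them.


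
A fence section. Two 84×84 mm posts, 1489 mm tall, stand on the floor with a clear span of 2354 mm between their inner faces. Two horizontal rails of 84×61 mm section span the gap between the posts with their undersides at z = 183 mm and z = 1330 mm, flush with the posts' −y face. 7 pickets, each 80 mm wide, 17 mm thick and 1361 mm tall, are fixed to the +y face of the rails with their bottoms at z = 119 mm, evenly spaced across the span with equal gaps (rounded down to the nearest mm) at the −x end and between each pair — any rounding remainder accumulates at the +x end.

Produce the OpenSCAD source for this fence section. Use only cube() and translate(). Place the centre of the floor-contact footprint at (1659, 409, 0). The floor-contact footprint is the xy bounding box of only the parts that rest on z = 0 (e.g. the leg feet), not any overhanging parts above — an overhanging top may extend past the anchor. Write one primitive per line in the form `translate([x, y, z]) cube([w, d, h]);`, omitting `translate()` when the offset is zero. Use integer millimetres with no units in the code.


translate([398, 367, 0]) cube([84, 84, 1489]);
translate([2836, 367, 0]) cube([84, 84, 1489]);
translate([482, 367, 183]) cube([2354, 84, 61]);
translate([482, 367, 1330]) cube([2354, 84, 61]);
translate([706, 451, 119]) cube([80, 17, 1361]);
translate([1010, 451, 119]) cube([80, 17, 1361]);
translate([1314, 451, 119]) cube([80, 17, 1361]);
translate([1618, 451, 119]) cube([80, 17, 1361]);
translate([1922, 451, 119]) cube([80, 17, 1361]);
translate([2226, 451, 119]) cube([80, 17, 1361]);
translate([2530, 451, 119]) cube([80, 17, 1361]);
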